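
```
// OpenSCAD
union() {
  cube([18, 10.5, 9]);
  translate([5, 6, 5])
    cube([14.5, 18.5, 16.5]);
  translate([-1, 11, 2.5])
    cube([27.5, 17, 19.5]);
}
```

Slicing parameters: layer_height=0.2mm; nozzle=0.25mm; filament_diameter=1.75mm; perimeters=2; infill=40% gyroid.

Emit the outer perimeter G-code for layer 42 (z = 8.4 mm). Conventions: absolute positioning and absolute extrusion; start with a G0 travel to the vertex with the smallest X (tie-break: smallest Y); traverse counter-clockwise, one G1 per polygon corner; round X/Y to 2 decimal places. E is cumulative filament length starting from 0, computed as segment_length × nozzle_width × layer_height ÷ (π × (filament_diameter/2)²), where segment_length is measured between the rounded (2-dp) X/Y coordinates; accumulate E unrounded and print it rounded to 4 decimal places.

G0 X-1.00 Y11.00 Z8.40
G1 X5.00 Y11.00 E0.1247
G1 X5.00 Y10.50 E0.1351
G1 X0.00 Y10.50 E0.2391
G1 X0.00 Y0.00 E0.4573
G1 X18.00 Y0.00 E0.8315
G1 X18.00 Y6.00 E0.9562
G1 X19.50 Y6.00 E0.9874
G1 X19.50 Y11.00 E1.0913
G1 X26.50 Y11.00 E1.2369
G1 X26.50 Y28.00 E1.5903
G1 X-1.00 Y28.00 E2.1619
G1 X-1.00 Y11.00 E2.5153

At z = 8.4 mm: the 18×10.5 cube contributes its full rectangle; the cube at (5, 6) (footprint 14.5×18.5) is included at this height; the 27.5×17 cube at (-1, 11) contributes its full rectangle; Taking the union: the regions partially overlap (shared area 254.25 mm²), so overlapping operands fuse into one piece — 1 connected region. The outline is a single polygon with 12 vertices. Extrusion per mm of travel: 0.25 × 0.2 / (π × 0.875²) = 0.020788. Accumulating E over each segment gives final E = 2.5153.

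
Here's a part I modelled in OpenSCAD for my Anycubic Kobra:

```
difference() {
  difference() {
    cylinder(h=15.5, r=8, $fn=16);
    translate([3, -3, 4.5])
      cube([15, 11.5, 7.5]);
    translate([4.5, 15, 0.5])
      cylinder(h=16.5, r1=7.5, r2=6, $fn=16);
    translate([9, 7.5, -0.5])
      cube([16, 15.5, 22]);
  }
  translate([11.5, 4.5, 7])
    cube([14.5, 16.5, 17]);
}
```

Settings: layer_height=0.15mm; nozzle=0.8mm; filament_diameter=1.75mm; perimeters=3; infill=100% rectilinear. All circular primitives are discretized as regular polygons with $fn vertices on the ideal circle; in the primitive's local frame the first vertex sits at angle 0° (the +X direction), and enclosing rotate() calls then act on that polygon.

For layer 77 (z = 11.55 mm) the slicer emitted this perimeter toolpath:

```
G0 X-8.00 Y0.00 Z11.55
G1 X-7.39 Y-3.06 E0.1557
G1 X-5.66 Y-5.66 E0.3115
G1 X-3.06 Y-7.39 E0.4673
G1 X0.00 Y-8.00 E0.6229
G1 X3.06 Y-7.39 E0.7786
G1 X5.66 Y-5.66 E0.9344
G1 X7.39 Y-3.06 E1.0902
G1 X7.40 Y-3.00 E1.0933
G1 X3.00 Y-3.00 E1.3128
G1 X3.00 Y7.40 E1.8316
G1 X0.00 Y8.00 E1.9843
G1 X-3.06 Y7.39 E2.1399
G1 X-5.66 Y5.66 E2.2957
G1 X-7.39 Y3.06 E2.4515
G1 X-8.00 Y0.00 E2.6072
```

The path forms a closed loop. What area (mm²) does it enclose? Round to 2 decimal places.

155.96 mm²

Apply the shoelace formula to the sequence of (X, Y) vertices; enclosed area = 155.96 mm².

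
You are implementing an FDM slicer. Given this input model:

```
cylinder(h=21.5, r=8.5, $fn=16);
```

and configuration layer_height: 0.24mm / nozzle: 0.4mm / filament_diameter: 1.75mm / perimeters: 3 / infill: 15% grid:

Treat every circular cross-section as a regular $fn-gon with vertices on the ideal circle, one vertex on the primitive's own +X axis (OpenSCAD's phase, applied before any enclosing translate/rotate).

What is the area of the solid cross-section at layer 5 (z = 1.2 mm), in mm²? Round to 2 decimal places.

221.19 mm²

At z = 1.2 mm: the cylinder: section is a regular 16-gon, circumradius r=8.5 (area = (16/2)·8.500²·sin(360°/16) = 221.19 mm²). Overall, the cross-section is a single solid region. Net area = 221.19 mm².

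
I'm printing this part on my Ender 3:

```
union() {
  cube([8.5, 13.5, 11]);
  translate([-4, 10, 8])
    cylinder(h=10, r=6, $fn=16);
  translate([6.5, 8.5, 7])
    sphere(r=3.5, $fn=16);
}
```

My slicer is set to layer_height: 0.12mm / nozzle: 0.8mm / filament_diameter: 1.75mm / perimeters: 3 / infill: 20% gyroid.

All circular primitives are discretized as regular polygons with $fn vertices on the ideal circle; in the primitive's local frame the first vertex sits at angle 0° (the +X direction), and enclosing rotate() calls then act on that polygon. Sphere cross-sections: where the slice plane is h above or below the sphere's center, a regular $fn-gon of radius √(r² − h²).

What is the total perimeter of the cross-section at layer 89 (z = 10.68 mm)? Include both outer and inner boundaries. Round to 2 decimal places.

At z = 10.68 mm: the cube is present — its section is the full 8.5×13.5 rectangle (perimeter 44.00 mm); the r=6 cylinder at (-4, 10) gives a regular 16-gon of circumradius 6 (constant along its height) (perimeter = 2·16·6.000·sin(180°/16) = 37.46 mm); the sphere at (6.5, 8.5) is not intersected at this z (|z−center|=3.680 > r=3.5); Combining (union): the regions partially overlap (shared area 11.27 mm²), so the edge portions inside another operand are dropped and the merged outline is re-measured after clipping — boundary = 64.05 mm. Overall, the cross-section is a single solid region. Total boundary length (outer) = 64.05 mm.

64.05 mm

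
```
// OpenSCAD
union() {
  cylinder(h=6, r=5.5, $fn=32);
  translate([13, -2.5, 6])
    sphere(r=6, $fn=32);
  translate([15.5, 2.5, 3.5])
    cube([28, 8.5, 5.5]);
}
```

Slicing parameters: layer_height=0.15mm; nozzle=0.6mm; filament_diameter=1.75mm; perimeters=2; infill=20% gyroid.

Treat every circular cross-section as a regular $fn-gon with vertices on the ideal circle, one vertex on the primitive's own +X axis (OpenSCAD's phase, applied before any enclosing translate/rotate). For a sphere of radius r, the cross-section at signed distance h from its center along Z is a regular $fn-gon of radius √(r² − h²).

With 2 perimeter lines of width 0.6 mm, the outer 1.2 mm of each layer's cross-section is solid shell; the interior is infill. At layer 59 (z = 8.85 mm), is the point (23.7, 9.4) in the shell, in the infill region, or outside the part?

infill

At z = 8.85 mm: the cylinder is absent (z outside [0, 6]); the r=6 sphere at (13, -2.5) contributes a regular 32-gon of circumradius √(6²−2.85²) = 5.280; the 28×8.5 cube at (15.5, 2.5) contributes its full rectangle; Combining (union): the 2 present regions are separate (no shared area or edge), so areas and boundary lengths simply add and each stays a separate island — 2 connected regions. Overall, the cross-section has 2 separate islands. The nearest boundary edge runs (15.50, 11.00)→(43.50, 11.00); distance from the point to it = 1.60 mm. (Shell/infill is judged within the island containing the point — the largest one.) The point is inside the cross-section and 1.60 mm from the nearest boundary — more than the 1.2 mm shell width (2 × 0.6), so it's in the infill interior.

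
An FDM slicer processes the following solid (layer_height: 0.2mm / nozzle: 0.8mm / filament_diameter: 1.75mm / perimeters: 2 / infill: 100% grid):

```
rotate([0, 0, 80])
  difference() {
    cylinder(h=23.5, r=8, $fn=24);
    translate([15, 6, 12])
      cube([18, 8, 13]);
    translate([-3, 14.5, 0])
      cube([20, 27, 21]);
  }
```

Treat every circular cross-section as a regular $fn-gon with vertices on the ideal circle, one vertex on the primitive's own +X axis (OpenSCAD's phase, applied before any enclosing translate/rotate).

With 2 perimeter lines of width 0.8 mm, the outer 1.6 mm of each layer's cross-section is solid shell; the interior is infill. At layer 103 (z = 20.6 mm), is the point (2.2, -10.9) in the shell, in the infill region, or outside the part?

outside

At z = 20.6 mm: the r=8 cylinder gives a regular 24-gon of circumradius 8 (constant along its height); the cube at (15, 6) (footprint 18×8) is included at this height; the cube at (-3, 14.5) (footprint 20×27) is included at this height; After the difference (first − rest): starting from the r=8 cylinder, the 18×8 cube at (15, 6) misses the remaining region (no effect); the 20×27 cube at (-3, 14.5) misses the remaining region (no effect) — 1 connected region; (rotated 80° about Z; rotation is an isometry so areas/perimeters/island counts are preserved). Overall, the cross-section is a single solid region. Undo the 80° rotation: the query point maps to (-10.352, -4.059) in the un-rotated model frame. The nearest boundary edge runs (-6.93, -4.00)→(-7.73, -2.07); distance from the point to it = 3.19 mm. The point is not inside any of the regions above, so it lies outside the cross-section (3.19 mm from the nearest boundary).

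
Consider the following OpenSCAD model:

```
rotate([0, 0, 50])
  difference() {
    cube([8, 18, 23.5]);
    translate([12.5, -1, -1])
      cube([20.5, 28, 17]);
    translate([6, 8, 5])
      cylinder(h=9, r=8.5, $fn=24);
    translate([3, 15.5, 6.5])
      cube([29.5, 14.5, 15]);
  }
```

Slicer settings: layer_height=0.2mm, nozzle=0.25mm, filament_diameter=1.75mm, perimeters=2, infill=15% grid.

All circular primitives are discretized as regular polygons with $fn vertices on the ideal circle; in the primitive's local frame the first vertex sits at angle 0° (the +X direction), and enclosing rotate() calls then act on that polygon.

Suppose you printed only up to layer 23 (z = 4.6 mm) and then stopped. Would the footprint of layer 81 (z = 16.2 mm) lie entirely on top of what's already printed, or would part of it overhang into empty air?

Compare the two slices. At z = 4.6: the 8×18 cube contributes its full rectangle (area 144.00 mm²); the cube at (12.5, -1) is present — its section is the full 20.5×28 rectangle (area 574.00 mm²); the cylinder at (6, 8) does not reach this height (z outside [5, 14]); the cube at (3, 15.5) is not intersected at this z (z outside [6.5, 21.5]); After the difference (first − rest): starting from the 8×18 cube (144.00 mm²), the 20.5×28 cube at (12.5, -1) misses the remaining region (no effect) — area = 144.00 mm²; (rotated 50° about Z; rotation is an isometry so areas/perimeters/island counts are preserved). At z = 16.2: the cube (footprint 8×18) is included at this height (area 144.00 mm²); the cube at (12.5, -1) is not intersected at this z (z outside [-1, 16]); the cylinder at (6, 8) is absent (z outside [5, 14]); the cube at (3, 15.5) is present — its section is the full 29.5×14.5 rectangle (area 427.75 mm²); Taking the first minus the rest: starting from the 8×18 cube (144.00 mm²), the 29.5×14.5 cube at (3, 15.5) partially overlaps it — only the 12.50 mm² overlap (of its 427.75 mm²) is removed, clipping the outline — area = 131.50 mm²; (whole slice rotated 50° about Z — lengths, areas and connectivity unchanged). Checking containment: the cross-section at z = 16.2 is a subset of the cross-section at z = 4.6.

entirely on top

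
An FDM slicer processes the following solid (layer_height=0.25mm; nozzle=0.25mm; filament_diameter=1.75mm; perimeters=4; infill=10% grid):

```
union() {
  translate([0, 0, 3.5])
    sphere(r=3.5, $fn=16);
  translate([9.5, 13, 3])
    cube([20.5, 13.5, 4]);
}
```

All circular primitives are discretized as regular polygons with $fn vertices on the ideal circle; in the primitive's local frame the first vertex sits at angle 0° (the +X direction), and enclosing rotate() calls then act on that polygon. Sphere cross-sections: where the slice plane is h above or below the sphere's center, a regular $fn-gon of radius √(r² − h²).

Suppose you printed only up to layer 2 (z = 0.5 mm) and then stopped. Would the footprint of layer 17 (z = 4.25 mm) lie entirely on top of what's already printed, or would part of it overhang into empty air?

part overhangs

Compare the two slices. At z = 0.5: the r=3.5 sphere contributes a regular 16-gon of circumradius √(3.5²−3²) = 1.803 (area = (16/2)·1.803²·sin(360°/16) = 9.95 mm²); the cube at (9.5, 13) does not reach this height (z outside [3, 7]); Combining (union): only the r=3.5 sphere is present, so the union is just that shape — area = 9.95 mm². At z = 4.25: the r=3.5 sphere slices to a regular 16-gon of circumradius 3.419 (√(r²−h²) with h=0.75 from center) (area = (16/2)·3.419²·sin(360°/16) = 35.78 mm²); the 20.5×13.5 cube at (9.5, 13) contributes its full rectangle (area 276.75 mm²); Combining (union): the 2 present regions are separate (no shared area or edge), so areas and boundary lengths simply add and each stays a separate island — area = 312.53 mm². Checking containment: at z = 4.25 the cross-section extends beyond the z = 0.5 cross-section by about 302.58 mm².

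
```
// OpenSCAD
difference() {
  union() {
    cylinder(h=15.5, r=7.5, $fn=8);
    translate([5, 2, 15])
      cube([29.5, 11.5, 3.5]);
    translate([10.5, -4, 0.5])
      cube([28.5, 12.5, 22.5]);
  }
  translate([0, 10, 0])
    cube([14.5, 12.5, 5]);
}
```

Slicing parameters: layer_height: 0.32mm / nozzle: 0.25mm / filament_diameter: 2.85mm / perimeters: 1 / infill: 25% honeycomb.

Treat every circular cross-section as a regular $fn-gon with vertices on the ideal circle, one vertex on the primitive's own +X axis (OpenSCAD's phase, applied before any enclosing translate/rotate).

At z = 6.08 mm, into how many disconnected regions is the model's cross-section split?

At z = 6.08 mm: the r=7.5 cylinder gives a regular 8-gon of circumradius 7.5 (constant along its height); the cube at (5, 2) is absent (z outside [15, 18.5]); the cube at (10.5, -4) (footprint 28.5×12.5) is included at this height; Merging all regions: the 2 present regions are separate (no shared area or edge), so areas and boundary lengths simply add and each stays a separate island — 2 connected regions; the cube at (0, 10) is absent (z outside [0, 5]); Subtracting the remaining from the first: none of the subtracted shapes is present at this height, so that combined region is unchanged — 2 connected regions. The result has 2 disconnected regions.

2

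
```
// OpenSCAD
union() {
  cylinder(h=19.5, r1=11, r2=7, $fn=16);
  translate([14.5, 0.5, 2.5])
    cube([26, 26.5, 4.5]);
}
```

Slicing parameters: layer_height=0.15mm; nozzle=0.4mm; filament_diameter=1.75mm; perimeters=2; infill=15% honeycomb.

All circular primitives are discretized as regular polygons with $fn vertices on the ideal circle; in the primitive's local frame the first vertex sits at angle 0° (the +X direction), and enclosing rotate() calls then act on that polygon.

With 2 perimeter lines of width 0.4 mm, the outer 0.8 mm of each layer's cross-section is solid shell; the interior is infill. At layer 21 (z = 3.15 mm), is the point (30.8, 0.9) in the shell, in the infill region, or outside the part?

At z = 3.15 mm: the cone: at t=0.162 of its height the radius interpolates to r₁+(r₂−r₁)t = 10.354, giving a regular 16-gon of that circumradius; the 26×26.5 cube at (14.5, 0.5) contributes its full rectangle; Taking the union: the 2 present regions are separate (no shared area or edge), so areas and boundary lengths simply add and each stays a separate island — 2 connected regions. Overall, the cross-section has 2 separate islands. The nearest boundary edge runs (40.50, 0.50)→(14.50, 0.50); distance from the point to it = 0.40 mm. (Shell/infill is judged within the island containing the point — the largest one.) The point is inside the cross-section, 0.40 mm from the nearest boundary — within the 0.8 mm shell band (2 × 0.4).

shell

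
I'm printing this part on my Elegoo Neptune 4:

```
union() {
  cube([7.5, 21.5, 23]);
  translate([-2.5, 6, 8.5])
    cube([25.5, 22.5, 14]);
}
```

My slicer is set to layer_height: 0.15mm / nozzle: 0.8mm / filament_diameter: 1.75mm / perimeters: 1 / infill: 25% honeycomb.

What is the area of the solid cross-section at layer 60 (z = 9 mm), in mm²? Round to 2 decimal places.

618.75 mm²

At z = 9 mm: the cube (footprint 7.5×21.5) is included at this height (area 161.25 mm²); the cube at (-2.5, 6) (footprint 25.5×22.5) is included at this height (area 573.75 mm²); Combining (union): the regions partially overlap — summed areas 735.00 mm² minus the doubly-counted overlap 116.25 mm² gives 618.75 mm² — area = 618.75 mm². Overall, the cross-section is a single solid region. Net area = 618.75 mm².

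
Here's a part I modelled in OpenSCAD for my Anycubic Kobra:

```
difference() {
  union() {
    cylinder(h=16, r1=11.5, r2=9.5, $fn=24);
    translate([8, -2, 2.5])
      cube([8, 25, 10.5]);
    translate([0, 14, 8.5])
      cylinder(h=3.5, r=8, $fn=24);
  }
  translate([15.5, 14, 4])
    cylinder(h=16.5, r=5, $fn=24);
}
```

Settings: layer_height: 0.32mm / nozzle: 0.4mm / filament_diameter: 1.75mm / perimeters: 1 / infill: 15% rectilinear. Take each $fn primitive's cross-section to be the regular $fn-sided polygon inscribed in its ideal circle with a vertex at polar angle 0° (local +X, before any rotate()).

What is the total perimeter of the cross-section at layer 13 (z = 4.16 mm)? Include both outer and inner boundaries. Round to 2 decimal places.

119.19 mm

At z = 4.16 mm: the cone: at t=0.260 of its height the radius interpolates to r₁+(r₂−r₁)t = 10.980, giving a regular 24-gon of that circumradius (perimeter = 2·24·10.980·sin(180°/24) = 68.79 mm); the cube at (8, -2) is present — its section is the full 8×25 rectangle (perimeter 66.00 mm); the cylinder at (0, 14) is absent (z outside [8.5, 12]); Combining (union): the regions partially overlap (shared area 20.57 mm²), so the edge portions inside another operand are dropped and the merged outline is re-measured after clipping — boundary = 112.39 mm; the cylinder at (15.5, 14): section is a regular 24-gon, circumradius r=5 (perimeter = 2·24·5.000·sin(180°/24) = 31.33 mm); Taking the first minus the rest: starting from the result so far, the r=5 cylinder at (15.5, 14) partially overlaps it — only the 43.79 mm² overlap (of its 77.65 mm²) is removed, clipping the outline — boundary = 119.19 mm. Overall, the cross-section is a single solid region. Total boundary length (outer) = 119.19 mm.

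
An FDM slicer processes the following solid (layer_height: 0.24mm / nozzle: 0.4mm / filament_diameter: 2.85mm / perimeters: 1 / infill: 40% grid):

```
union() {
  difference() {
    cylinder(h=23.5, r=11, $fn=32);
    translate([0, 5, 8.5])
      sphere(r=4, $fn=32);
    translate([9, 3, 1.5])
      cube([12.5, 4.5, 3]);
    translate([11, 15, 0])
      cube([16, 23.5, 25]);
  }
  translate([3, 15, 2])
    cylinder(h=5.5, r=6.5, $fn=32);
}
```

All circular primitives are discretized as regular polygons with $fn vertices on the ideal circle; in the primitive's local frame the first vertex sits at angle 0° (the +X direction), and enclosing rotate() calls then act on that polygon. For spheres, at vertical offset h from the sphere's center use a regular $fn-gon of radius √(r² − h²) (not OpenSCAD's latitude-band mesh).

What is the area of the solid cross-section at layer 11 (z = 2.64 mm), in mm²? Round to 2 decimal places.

At z = 2.64 mm: the r=11 cylinder gives a regular 32-gon of circumradius 11 (constant along its height) (area = (32/2)·11.000²·sin(360°/32) = 377.69 mm²); the sphere at (0, 5) is absent (|z−center|=5.860 > r=4); the 12.5×4.5 cube at (9, 3) contributes its full rectangle (area 56.25 mm²); the cube at (11, 15) (footprint 16×23.5) is included at this height (area 376.00 mm²); After the difference (first − rest): starting from the r=11 cylinder (377.69 mm²), the 12.5×4.5 cube at (9, 3) partially overlaps it — only the 2.89 mm² overlap (of its 56.25 mm²) is removed, clipping the outline; the 16×23.5 cube at (11, 15) misses the remaining region (no effect) — area = 374.81 mm²; the cylinder at (3, 15): section is a regular 32-gon, circumradius r=6.5 (area = (32/2)·6.500²·sin(360°/32) = 131.88 mm²); Taking the union: the regions partially overlap — summed areas 506.69 mm² minus the doubly-counted overlap 11.67 mm² gives 495.02 mm² — area = 495.02 mm². Overall, the cross-section is a single solid region. Net area = 495.02 mm².

495.02 mm²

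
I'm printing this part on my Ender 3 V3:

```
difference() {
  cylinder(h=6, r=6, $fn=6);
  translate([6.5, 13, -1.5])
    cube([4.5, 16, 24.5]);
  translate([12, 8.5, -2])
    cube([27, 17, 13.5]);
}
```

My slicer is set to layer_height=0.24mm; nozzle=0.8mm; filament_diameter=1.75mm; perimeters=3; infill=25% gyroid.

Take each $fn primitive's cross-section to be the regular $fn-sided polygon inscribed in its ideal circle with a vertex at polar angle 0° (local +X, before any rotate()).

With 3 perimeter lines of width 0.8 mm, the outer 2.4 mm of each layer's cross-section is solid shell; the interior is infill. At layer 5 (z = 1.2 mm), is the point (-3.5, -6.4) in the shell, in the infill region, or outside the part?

outside

At z = 1.2 mm: the cylinder: section is a regular 6-gon, circumradius r=6; the 4.5×16 cube at (6.5, 13) contributes its full rectangle; the 27×17 cube at (12, 8.5) contributes its full rectangle; After the difference (first − rest): starting from the r=6 cylinder, the 4.5×16 cube at (6.5, 13) misses the remaining region (no effect); the 27×17 cube at (12, 8.5) misses the remaining region (no effect) — 1 connected region. Overall, the cross-section is a single solid region. The nearest boundary edge runs (3.00, -5.20)→(-3.00, -5.20); distance from the point to it = 1.30 mm. The point is not inside any of the regions above, so it lies outside the cross-section (1.30 mm from the nearest boundary).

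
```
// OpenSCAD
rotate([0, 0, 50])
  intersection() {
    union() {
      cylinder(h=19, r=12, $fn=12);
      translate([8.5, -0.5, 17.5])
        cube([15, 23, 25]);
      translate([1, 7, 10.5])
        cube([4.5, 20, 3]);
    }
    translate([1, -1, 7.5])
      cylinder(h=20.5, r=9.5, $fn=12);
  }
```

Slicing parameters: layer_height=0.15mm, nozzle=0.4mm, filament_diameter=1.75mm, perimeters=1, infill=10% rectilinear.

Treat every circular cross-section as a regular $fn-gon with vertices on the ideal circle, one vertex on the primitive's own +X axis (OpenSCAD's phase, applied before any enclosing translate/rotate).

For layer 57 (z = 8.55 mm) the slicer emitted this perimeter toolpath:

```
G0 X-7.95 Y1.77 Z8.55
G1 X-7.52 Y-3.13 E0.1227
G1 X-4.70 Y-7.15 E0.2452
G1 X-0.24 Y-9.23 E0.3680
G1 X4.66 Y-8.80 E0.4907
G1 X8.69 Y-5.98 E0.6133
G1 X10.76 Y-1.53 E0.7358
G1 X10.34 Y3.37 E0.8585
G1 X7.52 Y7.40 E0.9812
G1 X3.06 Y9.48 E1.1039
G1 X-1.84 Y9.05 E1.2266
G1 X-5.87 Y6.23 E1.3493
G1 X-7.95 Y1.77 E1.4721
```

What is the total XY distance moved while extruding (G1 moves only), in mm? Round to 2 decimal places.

Sum the Euclidean lengths of each G1 segment: total = 59.01 mm.

59.01 mm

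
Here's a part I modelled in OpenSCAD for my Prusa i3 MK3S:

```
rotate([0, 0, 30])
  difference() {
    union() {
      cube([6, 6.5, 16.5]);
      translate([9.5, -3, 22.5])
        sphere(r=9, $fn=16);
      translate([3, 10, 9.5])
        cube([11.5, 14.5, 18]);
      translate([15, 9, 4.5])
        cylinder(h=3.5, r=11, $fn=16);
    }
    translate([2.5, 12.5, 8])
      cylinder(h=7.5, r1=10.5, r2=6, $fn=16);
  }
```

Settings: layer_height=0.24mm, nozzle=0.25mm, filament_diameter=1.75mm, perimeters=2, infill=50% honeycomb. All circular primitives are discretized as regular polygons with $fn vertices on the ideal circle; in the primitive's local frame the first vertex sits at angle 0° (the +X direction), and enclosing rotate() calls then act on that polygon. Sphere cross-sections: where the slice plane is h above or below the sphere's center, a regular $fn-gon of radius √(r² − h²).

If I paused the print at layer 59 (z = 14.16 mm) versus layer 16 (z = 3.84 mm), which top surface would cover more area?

Layer 59 (z = 14.16): the cube (footprint 6×6.5) is included at this height (area 39.00 mm²); the sphere at (9.5, -3): section is a regular 16-gon, circumradius = √(r²−h²) = √(9²−8.34²) = 3.383 (area = (16/2)·3.383²·sin(360°/16) = 35.04 mm²); the cube at (3, 10) is present — its section is the full 11.5×14.5 rectangle (area 166.75 mm²); the cylinder at (15, 9) is absent (z outside [4.5, 8]); Merging all regions: the 3 present regions are separate (no shared area or edge), so areas and boundary lengths simply add and each stays a separate island — area = 240.79 mm²; the cone at (2.5, 12.5) (r1=10.5→r2=6) has section circumradius 6.804 here — a regular 16-gon (area = (16/2)·6.804²·sin(360°/16) = 141.73 mm²); Taking the first minus the rest: starting from the result so far (240.79 mm²), the cone at (2.5, 12.5) partially overlaps it — only the 50.06 mm² overlap (of its 141.73 mm²) is removed, clipping the outline — area = 190.72 mm²; (rotated 30° about Z; rotation is an isometry so areas/perimeters/island counts are preserved). So its area = 190.72 mm². Layer 16 (z = 3.84): the 6×6.5 cube contributes its full rectangle (area 39.00 mm²); the sphere at (9.5, -3) is absent (|z−center|=18.660 > r=9); the cube at (3, 10) is absent (z outside [9.5, 27.5]); the cylinder at (15, 9) is not intersected at this z (z outside [4.5, 8]); Taking the union: only the 6×6.5 cube is present, so the union is just that shape — area = 39.00 mm²; the cone at (2.5, 12.5) does not reach this height (z outside [8, 15.5]); Subtracting the remaining from the first: none of the subtracted shapes is present at this height, so the result so far is unchanged — area = 39.00 mm²; (whole slice rotated 30° about Z — lengths, areas and connectivity unchanged). So its area = 39.00 mm². Layer 59 is larger (190.72 vs 39.00 mm²).

layer 59 (z = 14.16 mm)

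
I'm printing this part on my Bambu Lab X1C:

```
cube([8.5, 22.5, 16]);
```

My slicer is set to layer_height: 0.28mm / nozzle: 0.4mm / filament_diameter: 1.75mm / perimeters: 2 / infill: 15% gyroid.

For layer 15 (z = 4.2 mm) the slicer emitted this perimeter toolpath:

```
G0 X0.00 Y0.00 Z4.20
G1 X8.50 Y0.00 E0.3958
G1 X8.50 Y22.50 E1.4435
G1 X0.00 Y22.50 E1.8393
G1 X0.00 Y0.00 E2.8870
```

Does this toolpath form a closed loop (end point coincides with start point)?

yes

Start point (G0): (0.00, 0.00). End point (last G1): the path returns to the start — closed.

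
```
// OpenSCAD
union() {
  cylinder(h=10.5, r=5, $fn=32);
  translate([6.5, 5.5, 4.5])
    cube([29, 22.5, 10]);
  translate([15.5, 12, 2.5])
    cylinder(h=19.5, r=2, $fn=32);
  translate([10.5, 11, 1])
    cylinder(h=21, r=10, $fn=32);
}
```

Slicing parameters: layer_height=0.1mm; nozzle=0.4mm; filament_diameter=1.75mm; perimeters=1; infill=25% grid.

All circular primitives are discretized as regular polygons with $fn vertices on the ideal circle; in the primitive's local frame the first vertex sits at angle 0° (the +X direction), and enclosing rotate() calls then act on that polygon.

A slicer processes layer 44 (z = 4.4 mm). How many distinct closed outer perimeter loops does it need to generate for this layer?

At z = 4.4 mm: the r=5 cylinder contributes a regular 32-gon of circumradius 5; the cube at (6.5, 5.5) is not intersected at this z (z outside [4.5, 14.5]); the r=2 cylinder at (15.5, 12) contributes a regular 32-gon of circumradius 2; the r=10 cylinder at (10.5, 11) contributes a regular 32-gon of circumradius 10; Merging all regions: the regions partially overlap (shared area 12.49 mm²), so overlapping operands fuse into one piece — 2 connected regions. The result has 2 disconnected regions.

2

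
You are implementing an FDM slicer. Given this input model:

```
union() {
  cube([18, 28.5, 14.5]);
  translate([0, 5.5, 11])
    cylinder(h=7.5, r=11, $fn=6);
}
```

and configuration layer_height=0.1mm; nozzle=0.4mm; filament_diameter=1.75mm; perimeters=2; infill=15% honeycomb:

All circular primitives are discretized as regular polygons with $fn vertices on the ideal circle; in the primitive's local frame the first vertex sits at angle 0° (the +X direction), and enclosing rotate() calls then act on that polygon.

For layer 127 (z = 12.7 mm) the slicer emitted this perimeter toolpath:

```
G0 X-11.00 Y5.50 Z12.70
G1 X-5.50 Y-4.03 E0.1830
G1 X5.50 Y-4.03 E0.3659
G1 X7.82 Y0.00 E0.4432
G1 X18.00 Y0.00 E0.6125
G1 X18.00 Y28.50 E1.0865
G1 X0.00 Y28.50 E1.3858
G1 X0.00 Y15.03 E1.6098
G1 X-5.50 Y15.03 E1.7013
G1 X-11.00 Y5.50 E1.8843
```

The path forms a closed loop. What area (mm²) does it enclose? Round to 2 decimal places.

Apply the shoelace formula to the sequence of (X, Y) vertices; enclosed area = 697.08 mm².

697.08 mm²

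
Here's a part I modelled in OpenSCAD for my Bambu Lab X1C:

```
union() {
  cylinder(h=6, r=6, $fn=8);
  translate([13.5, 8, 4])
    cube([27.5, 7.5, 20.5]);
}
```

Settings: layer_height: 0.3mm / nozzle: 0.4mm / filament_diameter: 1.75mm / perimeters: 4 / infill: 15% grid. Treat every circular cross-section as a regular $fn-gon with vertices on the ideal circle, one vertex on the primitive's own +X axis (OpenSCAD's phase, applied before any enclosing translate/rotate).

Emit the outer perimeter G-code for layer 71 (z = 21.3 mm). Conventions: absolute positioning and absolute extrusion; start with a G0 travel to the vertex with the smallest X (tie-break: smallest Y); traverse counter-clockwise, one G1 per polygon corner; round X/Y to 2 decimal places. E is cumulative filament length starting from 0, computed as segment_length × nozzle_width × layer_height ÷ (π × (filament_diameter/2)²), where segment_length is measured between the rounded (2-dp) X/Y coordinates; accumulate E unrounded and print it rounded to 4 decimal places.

G0 X13.50 Y8.00 Z21.30
G1 X41.00 Y8.00 E1.3720
G1 X41.00 Y15.50 E1.7462
G1 X13.50 Y15.50 E3.1181
G1 X13.50 Y8.00 E3.4923

At z = 21.3 mm: the cylinder does not reach this height (z outside [0, 6]); the cube at (13.5, 8) (footprint 27.5×7.5) is included at this height; Taking the union: only the 27.5×7.5 cube at (13.5, 8) is present, so the union is just that shape — 1 connected region. The outline is a single polygon with 4 vertices. Extrusion per mm of travel: 0.4 × 0.3 / (π × 0.875²) = 0.049890. Accumulating E over each segment gives final E = 3.4923.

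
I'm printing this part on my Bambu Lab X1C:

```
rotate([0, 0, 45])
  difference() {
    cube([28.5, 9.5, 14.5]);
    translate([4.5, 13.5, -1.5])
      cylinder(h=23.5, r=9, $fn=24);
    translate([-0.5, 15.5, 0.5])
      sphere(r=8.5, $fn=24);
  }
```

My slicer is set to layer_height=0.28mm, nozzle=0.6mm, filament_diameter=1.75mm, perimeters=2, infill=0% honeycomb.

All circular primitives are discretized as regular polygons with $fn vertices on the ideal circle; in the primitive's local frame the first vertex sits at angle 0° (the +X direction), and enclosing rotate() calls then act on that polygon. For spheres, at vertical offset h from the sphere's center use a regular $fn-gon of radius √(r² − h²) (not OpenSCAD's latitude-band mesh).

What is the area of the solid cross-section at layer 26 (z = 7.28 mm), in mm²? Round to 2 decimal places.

221.91 mm²

At z = 7.28 mm: the 28.5×9.5 cube contributes its full rectangle (area 270.75 mm²); the cylinder at (4.5, 13.5): section is a regular 24-gon, circumradius r=9 (area = (24/2)·9.000²·sin(360°/24) = 251.57 mm²); the r=8.5 sphere at (-0.5, 15.5) slices to a regular 24-gon of circumradius 5.127 (√(r²−h²) with h=6.78 from center) (area = (24/2)·5.127²·sin(360°/24) = 81.63 mm²); Subtracting the remaining from the first: starting from the 28.5×9.5 cube (270.75 mm²), the r=9 cylinder at (4.5, 13.5) partially overlaps it — only the 48.84 mm² overlap (of its 251.57 mm²) is removed, clipping the outline; the r=8.5 sphere at (-0.5, 15.5) misses the remaining region (no effect) — area = 221.91 mm²; (rotated 45° about Z; rotation is an isometry so areas/perimeters/island counts are preserved). Overall, the cross-section is a single solid region. Net area = 221.91 mm².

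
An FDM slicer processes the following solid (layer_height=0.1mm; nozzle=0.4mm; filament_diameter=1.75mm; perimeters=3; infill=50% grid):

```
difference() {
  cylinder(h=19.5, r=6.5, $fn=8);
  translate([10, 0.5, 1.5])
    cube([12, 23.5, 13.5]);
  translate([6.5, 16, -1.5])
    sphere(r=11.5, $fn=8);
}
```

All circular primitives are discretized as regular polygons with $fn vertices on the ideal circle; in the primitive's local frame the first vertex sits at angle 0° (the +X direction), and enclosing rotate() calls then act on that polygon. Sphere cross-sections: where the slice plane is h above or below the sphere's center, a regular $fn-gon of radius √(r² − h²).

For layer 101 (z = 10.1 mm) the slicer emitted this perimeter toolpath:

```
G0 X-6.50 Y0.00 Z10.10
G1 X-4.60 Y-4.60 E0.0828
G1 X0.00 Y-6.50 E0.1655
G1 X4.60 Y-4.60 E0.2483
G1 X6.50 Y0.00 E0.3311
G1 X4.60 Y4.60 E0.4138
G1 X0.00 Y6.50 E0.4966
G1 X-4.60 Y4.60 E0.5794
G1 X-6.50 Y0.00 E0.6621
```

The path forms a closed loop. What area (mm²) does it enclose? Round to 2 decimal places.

119.60 mm²

Apply the shoelace formula to the sequence of (X, Y) vertices; enclosed area = 119.60 mm².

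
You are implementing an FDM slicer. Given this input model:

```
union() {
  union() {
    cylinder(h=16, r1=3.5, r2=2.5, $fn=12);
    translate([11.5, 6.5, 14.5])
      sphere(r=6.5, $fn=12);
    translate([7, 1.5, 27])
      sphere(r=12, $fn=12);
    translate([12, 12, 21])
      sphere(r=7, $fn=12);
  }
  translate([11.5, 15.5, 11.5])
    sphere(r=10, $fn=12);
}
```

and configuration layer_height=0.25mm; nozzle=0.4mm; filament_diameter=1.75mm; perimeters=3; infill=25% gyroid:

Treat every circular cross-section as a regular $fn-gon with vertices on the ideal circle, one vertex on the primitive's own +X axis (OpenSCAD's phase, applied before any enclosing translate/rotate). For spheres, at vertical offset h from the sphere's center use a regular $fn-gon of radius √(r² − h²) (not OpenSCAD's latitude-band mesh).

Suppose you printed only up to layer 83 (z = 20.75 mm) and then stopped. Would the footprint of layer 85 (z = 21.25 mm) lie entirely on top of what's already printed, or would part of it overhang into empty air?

part overhangs

Compare the two slices. At z = 20.75: the cone is absent (z outside [0, 16]); the r=6.5 sphere at (11.5, 6.5) slices to a regular 12-gon of circumradius 1.785 (√(r²−h²) with h=6.25 from center) (area = (12/2)·1.785²·sin(360°/12) = 9.56 mm²); the sphere at (7, 1.5): section is a regular 12-gon, circumradius = √(r²−h²) = √(12²−6.25²) = 10.244 (area = (12/2)·10.244²·sin(360°/12) = 314.81 mm²); the r=7 sphere at (12, 12) contributes a regular 12-gon of circumradius √(7²−0.25²) = 6.996 (area = (12/2)·6.996²·sin(360°/12) = 146.81 mm²); Taking the union: the regions partially overlap — summed areas 471.19 mm² minus the doubly-counted overlap 52.37 mm² gives 418.82 mm² — area = 418.82 mm²; the sphere at (11.5, 15.5): section is a regular 12-gon, circumradius = √(r²−h²) = √(10²−9.25²) = 3.800 (area = (12/2)·3.800²·sin(360°/12) = 43.31 mm²); Combining (union): the regions partially overlap — summed areas 462.13 mm² minus the doubly-counted overlap 41.94 mm² gives 420.19 mm² — area = 420.19 mm². At z = 21.25: the cone does not reach this height (z outside [0, 16]); the sphere at (11.5, 6.5) is absent (|z−center|=6.750 > r=6.5); the r=12 sphere at (7, 1.5) contributes a regular 12-gon of circumradius √(12²−5.75²) = 10.533 (area = (12/2)·10.533²·sin(360°/12) = 332.81 mm²); the r=7 sphere at (12, 12) contributes a regular 12-gon of circumradius √(7²−0.25²) = 6.996 (area = (12/2)·6.996²·sin(360°/12) = 146.81 mm²); Merging all regions: the regions partially overlap — summed areas 479.62 mm² minus the doubly-counted overlap 46.40 mm² gives 433.23 mm² — area = 433.23 mm²; the r=10 sphere at (11.5, 15.5) contributes a regular 12-gon of circumradius √(10²−9.75²) = 2.222 (area = (12/2)·2.222²·sin(360°/12) = 14.81 mm²); Merging all regions: the r=10 sphere at (11.5, 15.5) lies entirely inside that combined region, so the union is just that combined region — area = 433.23 mm². Checking containment: at z = 21.25 the cross-section extends beyond the z = 20.75 cross-section by about 14.41 mm².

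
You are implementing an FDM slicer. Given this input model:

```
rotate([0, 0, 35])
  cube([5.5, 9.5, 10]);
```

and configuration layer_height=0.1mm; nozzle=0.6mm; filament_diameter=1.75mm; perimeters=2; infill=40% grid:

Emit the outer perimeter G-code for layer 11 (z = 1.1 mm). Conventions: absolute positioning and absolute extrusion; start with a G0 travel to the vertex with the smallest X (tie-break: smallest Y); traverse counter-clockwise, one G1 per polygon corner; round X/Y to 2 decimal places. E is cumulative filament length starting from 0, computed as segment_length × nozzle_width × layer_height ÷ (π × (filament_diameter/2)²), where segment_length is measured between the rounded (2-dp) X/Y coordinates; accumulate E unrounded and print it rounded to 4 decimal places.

G0 X-5.45 Y7.78 Z1.10
G1 X0.00 Y0.00 E0.2370
G1 X4.51 Y3.15 E0.3742
G1 X-0.94 Y10.94 E0.6113
G1 X-5.45 Y7.78 E0.7487

At z = 1.1 mm: the 5.5×9.5 cube contributes its full rectangle; (rotated 35° about Z; rotation is an isometry so areas/perimeters/island counts are preserved). The outline is a single polygon with 4 vertices. Extrusion per mm of travel: 0.6 × 0.1 / (π × 0.875²) = 0.024945. Accumulating E over each segment gives final E = 0.7487.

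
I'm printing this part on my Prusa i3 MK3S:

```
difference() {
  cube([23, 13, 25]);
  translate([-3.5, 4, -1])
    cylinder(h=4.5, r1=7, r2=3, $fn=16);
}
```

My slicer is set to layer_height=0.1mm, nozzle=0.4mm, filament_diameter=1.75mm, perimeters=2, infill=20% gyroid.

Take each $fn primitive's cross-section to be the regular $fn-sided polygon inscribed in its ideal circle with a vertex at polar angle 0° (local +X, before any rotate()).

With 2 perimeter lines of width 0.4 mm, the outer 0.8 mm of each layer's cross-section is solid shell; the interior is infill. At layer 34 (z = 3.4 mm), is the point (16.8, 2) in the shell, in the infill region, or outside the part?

infill

At z = 3.4 mm: the 23×13 cube contributes its full rectangle; the cone at (-3.5, 4) (r1=7→r2=3) has section circumradius 3.089 here — a regular 16-gon; Taking the first minus the rest: starting from the 23×13 cube, the cone at (-3.5, 4) misses the remaining region (no effect) — 1 connected region. Overall, the cross-section is a single solid region. The nearest boundary edge runs (23.00, 0.00)→(0.00, 0.00); distance from the point to it = 2.00 mm. The point is inside the cross-section and 2.00 mm from the nearest boundary — more than the 0.8 mm shell width (2 × 0.4), so it's in the infill interior.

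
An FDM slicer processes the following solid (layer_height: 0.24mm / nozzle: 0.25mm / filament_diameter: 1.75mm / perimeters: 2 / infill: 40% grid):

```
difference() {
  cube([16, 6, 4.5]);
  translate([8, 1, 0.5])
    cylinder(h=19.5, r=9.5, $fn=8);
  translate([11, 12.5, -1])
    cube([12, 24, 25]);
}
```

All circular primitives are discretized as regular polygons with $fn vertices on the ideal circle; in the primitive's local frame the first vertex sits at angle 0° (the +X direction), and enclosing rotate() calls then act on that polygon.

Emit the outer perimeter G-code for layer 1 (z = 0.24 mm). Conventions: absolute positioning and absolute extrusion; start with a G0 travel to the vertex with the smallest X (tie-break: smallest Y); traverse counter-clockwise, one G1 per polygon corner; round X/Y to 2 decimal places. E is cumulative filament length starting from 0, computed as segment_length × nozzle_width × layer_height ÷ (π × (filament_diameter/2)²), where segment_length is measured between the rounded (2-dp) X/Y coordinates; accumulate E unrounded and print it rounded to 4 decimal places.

At z = 0.24 mm: the cube (footprint 16×6) is included at this height; the cylinder at (8, 1) does not reach this height (z outside [0.5, 20]); the 12×24 cube at (11, 12.5) contributes its full rectangle; After the difference (first − rest): starting from the 16×6 cube, the 12×24 cube at (11, 12.5) misses the remaining region (no effect) — 1 connected region. The outline is a single polygon with 4 vertices. Extrusion per mm of travel: 0.25 × 0.24 / (π × 0.875²) = 0.024945. Accumulating E over each segment gives final E = 1.0976.

G0 X0.00 Y0.00 Z0.24
G1 X16.00 Y0.00 E0.3991
G1 X16.00 Y6.00 E0.5488
G1 X0.00 Y6.00 E0.9479
G1 X0.00 Y0.00 E1.0976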